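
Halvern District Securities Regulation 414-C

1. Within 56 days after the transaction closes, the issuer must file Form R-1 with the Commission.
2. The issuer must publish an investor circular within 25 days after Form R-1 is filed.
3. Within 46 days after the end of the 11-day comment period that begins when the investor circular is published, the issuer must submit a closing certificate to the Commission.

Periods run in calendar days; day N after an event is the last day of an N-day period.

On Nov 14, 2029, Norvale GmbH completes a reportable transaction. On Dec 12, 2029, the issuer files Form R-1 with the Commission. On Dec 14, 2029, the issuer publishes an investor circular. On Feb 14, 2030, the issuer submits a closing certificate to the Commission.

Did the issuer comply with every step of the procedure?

(1) due by Nov 14, 2029 + 56 days = Jan 9, 2030; done Dec 12, 2029 — timely.
(2) due by Dec 12, 2029 + 25 days = Jan 6, 2030; completed Dec 14, 2029, before the deadline.
(3) due by Dec 25, 2029 + 46 days = Feb 9, 2030; done Feb 14, 2030 — 5 days late.

No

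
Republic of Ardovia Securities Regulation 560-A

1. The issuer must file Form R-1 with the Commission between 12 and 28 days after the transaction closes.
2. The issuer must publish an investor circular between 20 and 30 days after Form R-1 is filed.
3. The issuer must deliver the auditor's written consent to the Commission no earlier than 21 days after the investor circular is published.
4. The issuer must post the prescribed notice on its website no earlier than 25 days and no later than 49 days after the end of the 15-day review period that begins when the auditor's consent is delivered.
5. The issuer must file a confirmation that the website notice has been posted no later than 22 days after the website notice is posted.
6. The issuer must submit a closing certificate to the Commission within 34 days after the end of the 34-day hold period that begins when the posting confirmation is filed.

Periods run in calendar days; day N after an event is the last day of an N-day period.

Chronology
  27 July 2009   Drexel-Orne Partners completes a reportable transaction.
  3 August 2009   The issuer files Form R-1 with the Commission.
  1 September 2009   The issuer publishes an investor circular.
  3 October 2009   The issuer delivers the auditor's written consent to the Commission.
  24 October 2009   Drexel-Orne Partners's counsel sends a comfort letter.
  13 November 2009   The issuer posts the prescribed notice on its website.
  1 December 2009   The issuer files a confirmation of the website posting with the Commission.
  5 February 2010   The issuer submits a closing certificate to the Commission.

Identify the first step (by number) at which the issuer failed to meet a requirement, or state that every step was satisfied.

Step 1

Step 1: the window is 12–28 days after 27 July 2009 (when the transaction closes), so 8 August 2009 through 24 August 2009; done 3 August 2009 — 5 days before the window opened.
Later steps need not be reached.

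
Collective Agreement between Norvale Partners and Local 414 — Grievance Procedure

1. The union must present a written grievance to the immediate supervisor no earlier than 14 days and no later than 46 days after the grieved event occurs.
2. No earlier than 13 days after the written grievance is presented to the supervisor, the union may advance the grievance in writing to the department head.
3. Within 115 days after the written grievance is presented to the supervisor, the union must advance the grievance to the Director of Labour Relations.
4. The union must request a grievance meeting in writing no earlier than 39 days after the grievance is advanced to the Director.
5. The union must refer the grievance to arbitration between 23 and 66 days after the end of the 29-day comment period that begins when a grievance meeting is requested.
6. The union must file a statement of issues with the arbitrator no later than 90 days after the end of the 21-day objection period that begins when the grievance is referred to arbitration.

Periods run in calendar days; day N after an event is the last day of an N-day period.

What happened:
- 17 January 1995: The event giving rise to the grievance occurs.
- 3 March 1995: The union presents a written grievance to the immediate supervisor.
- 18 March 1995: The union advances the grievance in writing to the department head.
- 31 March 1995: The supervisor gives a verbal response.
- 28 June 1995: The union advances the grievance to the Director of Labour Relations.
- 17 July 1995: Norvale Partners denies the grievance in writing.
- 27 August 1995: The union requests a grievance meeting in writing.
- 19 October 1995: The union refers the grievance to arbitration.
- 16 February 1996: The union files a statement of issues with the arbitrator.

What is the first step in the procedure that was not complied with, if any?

Step 1 — 14 and 46 days from 17 January 1995 (when the grieved event occurs) are 31 January 1995 and 4 March 1995 respectively; done 3 March 1995, which is between those dates.
Step 2 — must wait 13 days from 3 March 1995 (when the written grievance is presented to the supervisor), so not before 16 March 1995; done 18 March 1995, after the minimum wait.
Step 3 — counting 115 days from 3 March 1995 (when the written grievance is presented to the supervisor) gives a deadline of 26 June 1995; done 28 June 1995 — 2 days late.
That is the first point of non-compliance.

Step 3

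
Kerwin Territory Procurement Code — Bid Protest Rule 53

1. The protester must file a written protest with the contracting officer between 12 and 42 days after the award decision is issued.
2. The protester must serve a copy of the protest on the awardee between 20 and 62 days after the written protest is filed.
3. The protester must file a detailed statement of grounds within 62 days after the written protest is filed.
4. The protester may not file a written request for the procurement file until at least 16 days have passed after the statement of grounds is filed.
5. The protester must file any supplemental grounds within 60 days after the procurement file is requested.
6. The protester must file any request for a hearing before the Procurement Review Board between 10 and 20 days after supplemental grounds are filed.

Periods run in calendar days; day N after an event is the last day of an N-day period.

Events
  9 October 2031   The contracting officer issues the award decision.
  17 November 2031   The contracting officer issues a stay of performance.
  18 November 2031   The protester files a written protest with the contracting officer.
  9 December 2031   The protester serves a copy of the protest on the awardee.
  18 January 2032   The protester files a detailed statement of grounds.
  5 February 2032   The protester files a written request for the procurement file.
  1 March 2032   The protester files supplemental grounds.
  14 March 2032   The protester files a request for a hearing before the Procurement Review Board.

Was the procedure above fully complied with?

Yes

Step 1: the window is 12–42 days after 9 October 2031 (when the award decision is issued), so 21 October 2031 through 20 November 2031; done 18 November 2031 — within the window.
Step 2: the window is 20–62 days after 18 November 2031 (when the written protest is filed), so 8 December 2031 through 19 January 2032; done 9 December 2031, which is between those dates.
Step 3: 62 days after 18 November 2031 (when the written protest is filed) is 19 January 2032; completed 18 January 2032, before the deadline.
Step 4: the earliest permitted date is 16 days after 18 January 2032 (when the statement of grounds is filed), i.e. 3 February 2032; done 5 February 2032 — permitted.
Step 5: 60 days after 5 February 2032 (when the procurement file is requested) is 5 April 2032; done 1 March 2032 — timely.
Step 6: the window is 10–20 days after 1 March 2032 (when supplemental grounds are filed), so 11 March 2032 through 21 March 2032; done 14 March 2032, which is between those dates.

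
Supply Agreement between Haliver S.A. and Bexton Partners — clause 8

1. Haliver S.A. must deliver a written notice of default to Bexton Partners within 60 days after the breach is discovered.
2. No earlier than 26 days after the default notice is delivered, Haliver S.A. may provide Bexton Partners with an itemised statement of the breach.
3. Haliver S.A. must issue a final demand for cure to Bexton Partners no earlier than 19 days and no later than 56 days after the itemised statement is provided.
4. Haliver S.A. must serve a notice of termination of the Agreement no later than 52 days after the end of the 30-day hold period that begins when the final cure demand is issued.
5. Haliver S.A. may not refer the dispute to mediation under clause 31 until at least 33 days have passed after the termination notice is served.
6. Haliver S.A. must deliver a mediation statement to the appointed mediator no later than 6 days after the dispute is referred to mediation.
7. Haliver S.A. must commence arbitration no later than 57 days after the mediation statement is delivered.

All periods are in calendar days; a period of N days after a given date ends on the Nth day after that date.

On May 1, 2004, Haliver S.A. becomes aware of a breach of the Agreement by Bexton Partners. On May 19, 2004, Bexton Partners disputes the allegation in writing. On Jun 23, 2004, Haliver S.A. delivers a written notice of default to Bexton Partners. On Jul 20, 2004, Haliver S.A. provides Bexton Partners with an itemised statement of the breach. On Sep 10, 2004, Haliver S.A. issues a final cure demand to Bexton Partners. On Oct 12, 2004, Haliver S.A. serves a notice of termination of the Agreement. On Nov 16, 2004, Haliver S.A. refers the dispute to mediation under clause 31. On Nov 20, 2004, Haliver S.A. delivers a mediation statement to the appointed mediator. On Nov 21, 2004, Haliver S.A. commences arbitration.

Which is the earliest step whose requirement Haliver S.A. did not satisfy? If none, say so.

Step 1 — counting 60 days from May 1, 2004 (when the breach is discovered) gives a deadline of Jun 30, 2004; completed Jun 23, 2004, before the deadline.
Step 2 — must wait 26 days from Jun 23, 2004 (when the default notice is delivered), so not before Jul 19, 2004; done Jul 20, 2004 — permitted.
Step 3 — 19 and 56 days from Jul 20, 2004 (when the itemised statement is provided) are Aug 8, 2004 and Sep 14, 2004 respectively; done Sep 10, 2004 — within the window.
Step 4 — counting 52 days from Oct 10, 2004 (end of the 30-day hold period, which began when the final cure demand is issued on Sep 10, 2004) gives a deadline of Dec 1, 2004; Oct 12, 2004 is within that limit.
Step 5 — must wait 33 days from Oct 12, 2004 (when the termination notice is served), so not before Nov 14, 2004; done Nov 16, 2004 — permitted.
Step 6 — counting 6 days from Nov 16, 2004 (when the dispute is referred to mediation) gives a deadline of Nov 22, 2004; Nov 20, 2004 is within that limit.
Step 7 — counting 57 days from Nov 20, 2004 (when the mediation statement is delivered) gives a deadline of Jan 16, 2005; Nov 21, 2004 is within that limit.

None — every step was satisfied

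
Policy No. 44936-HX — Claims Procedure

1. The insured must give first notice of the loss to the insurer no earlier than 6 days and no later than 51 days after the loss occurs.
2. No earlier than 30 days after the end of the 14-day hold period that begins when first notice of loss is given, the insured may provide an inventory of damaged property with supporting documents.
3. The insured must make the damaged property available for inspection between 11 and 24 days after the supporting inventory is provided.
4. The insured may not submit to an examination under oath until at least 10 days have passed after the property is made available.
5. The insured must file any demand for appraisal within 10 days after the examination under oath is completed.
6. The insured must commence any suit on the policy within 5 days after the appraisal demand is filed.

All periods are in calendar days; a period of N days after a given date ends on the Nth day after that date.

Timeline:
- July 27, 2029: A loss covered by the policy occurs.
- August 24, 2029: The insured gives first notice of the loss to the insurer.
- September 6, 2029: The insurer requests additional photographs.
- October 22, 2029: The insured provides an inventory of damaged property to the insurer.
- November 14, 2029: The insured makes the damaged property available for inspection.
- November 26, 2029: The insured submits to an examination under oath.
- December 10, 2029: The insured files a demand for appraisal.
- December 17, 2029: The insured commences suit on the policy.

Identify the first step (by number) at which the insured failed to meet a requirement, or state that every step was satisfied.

(1) the permitted window runs from July 27, 2029 + 6 = August 2, 2029 to July 27, 2029 + 51 = September 16, 2029; August 24, 2029 falls inside that range.
(2) permitted from September 7, 2029 + 30 days = October 7, 2029 onward; done October 22, 2029 — permitted.
(3) the permitted window runs from October 22, 2029 + 11 = November 2, 2029 to October 22, 2029 + 24 = November 15, 2029; done November 14, 2029 — within the window.
(4) permitted from November 14, 2029 + 10 days = November 24, 2029 onward; done November 26, 2029, after the minimum wait.
(5) due by November 26, 2029 + 10 days = December 6, 2029; not done until December 10, 2029, 4 days after the deadline.

Step 5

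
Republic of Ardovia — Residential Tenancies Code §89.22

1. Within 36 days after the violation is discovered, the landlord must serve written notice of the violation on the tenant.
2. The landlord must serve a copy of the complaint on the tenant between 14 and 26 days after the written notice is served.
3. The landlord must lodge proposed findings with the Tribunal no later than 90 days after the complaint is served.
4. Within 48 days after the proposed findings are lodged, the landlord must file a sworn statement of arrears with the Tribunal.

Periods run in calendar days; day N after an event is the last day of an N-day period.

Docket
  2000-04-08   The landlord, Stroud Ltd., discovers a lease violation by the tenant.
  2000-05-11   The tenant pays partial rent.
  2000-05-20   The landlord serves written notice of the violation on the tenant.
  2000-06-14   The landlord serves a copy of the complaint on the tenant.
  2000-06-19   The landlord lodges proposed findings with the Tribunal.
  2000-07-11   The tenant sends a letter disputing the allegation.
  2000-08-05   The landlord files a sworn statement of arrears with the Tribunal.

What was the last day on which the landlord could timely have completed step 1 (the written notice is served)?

2000-05-14

Step 1 runs from 2000-04-08, when the violation is discovered. 36 days after 2000-04-08 is 2000-05-14.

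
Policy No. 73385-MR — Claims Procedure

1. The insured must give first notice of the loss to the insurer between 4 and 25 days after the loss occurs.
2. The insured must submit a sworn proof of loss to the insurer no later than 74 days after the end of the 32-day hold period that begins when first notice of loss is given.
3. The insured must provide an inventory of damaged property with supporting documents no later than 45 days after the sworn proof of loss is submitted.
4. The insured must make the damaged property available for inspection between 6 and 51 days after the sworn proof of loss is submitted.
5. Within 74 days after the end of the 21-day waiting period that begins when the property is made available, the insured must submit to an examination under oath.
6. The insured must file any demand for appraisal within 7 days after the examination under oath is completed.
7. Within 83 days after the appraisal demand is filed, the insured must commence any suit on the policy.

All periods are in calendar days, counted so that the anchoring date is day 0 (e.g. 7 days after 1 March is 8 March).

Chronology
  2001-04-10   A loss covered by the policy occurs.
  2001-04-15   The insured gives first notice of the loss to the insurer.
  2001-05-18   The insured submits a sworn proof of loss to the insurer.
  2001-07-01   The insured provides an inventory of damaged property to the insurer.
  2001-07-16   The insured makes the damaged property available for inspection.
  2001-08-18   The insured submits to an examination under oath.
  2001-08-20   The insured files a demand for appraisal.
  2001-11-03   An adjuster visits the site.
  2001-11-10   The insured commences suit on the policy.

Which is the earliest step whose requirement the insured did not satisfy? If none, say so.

Step 4

Step 1 — 4 and 25 days from 2001-04-10 (when the loss occurs) are 2001-04-14 and 2001-05-05 respectively; done 2001-04-15 — within the window.
Step 2 — counting 74 days from 2001-05-17 (end of the 32-day hold period, which began when first notice of loss is given on 2001-04-15) gives a deadline of 2001-07-30; 2001-05-18 is within that limit.
Step 3 — counting 45 days from 2001-05-18 (when the sworn proof of loss is submitted) gives a deadline of 2001-07-02; completed 2001-07-01, before the deadline.
Step 4 — 6 and 51 days from 2001-05-18 (when the sworn proof of loss is submitted) are 2001-05-24 and 2001-07-08 respectively; done 2001-07-16 — 8 days after the window closed.
No need to go further; step 4 was not satisfied.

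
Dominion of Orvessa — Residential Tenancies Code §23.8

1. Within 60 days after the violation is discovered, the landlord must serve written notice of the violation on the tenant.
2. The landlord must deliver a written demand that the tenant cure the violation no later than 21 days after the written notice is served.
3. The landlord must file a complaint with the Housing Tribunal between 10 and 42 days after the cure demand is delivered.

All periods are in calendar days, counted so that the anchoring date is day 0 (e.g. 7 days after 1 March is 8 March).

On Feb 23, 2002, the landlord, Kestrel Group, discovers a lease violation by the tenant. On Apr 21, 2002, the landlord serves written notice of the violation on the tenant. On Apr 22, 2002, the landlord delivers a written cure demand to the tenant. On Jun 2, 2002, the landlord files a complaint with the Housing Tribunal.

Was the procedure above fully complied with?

Step 1: 60 days after Feb 23, 2002 (when the violation is discovered) is Apr 24, 2002; Apr 21, 2002 is within that limit.
Step 2: 21 days after Apr 21, 2002 (when the written notice is served) is May 12, 2002; done Apr 22, 2002 — timely.
Step 3: the window is 10–42 days after Apr 22, 2002 (when the cure demand is delivered), so May 2, 2002 through Jun 3, 2002; done Jun 2, 2002, which is between those dates.

Yes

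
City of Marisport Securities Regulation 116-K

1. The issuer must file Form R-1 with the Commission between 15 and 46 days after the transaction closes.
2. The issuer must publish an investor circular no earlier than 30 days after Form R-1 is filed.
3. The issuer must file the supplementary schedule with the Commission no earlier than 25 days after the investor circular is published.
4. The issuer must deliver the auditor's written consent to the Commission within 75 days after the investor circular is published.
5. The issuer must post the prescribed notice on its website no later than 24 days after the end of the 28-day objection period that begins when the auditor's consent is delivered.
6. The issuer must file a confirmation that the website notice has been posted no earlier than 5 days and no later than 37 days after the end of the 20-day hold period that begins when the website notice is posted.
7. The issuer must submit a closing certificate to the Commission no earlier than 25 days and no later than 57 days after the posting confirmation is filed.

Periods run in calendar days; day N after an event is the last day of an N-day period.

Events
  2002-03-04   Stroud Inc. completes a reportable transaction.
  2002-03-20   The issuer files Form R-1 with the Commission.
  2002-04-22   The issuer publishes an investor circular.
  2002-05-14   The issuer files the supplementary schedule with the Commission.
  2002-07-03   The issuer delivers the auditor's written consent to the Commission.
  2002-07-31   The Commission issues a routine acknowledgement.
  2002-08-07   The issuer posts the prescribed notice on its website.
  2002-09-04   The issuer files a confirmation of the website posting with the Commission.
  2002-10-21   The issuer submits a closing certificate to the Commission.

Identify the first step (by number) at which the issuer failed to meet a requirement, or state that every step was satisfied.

(1) the permitted window runs from 2002-03-04 + 15 = 2002-03-19 to 2002-03-04 + 46 = 2002-04-19; done 2002-03-20 — within the window.
(2) permitted from 2002-03-20 + 30 days = 2002-04-19 onward; 2002-04-22 is on or after that date.
(3) permitted from 2002-04-22 + 25 days = 2002-05-17 onward; done 2002-05-14 — 3 days too early.
The procedure was therefore not followed at step 3.

Step 3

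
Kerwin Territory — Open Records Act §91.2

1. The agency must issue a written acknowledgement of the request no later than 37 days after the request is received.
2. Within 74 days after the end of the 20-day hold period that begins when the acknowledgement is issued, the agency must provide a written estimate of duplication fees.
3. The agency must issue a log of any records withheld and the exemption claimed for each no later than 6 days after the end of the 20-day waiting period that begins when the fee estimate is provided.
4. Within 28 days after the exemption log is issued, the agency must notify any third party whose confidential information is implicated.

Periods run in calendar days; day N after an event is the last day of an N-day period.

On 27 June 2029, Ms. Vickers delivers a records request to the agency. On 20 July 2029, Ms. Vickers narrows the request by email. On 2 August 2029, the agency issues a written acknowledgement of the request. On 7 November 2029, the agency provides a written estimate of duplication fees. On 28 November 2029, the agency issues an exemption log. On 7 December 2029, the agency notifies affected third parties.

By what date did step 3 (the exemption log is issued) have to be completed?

The fee estimate is provided on 7 November 2029; the 20-day waiting period therefore ends 27 November 2029, and step 3 runs from that date. 6 days after 27 November 2029 is 3 December 2029.

3 December 2029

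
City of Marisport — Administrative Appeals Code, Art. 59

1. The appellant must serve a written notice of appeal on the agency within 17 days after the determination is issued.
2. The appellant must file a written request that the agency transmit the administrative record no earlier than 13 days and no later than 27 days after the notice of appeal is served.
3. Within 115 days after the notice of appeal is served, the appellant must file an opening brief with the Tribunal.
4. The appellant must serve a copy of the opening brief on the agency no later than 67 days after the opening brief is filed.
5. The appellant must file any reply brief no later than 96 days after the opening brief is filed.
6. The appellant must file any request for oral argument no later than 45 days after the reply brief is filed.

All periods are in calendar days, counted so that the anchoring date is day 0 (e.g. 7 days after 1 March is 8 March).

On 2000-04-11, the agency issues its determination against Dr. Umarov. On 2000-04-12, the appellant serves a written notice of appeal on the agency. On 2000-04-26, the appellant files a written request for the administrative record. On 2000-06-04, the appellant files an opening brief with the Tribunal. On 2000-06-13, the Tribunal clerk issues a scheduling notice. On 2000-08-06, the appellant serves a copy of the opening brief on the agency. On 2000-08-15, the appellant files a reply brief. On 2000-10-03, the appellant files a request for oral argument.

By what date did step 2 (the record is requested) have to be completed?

Step 2 runs from 2000-04-12, when the notice of appeal is served. The window is 13–27 days after 2000-04-12; it closes on 2000-05-09.

2000-05-09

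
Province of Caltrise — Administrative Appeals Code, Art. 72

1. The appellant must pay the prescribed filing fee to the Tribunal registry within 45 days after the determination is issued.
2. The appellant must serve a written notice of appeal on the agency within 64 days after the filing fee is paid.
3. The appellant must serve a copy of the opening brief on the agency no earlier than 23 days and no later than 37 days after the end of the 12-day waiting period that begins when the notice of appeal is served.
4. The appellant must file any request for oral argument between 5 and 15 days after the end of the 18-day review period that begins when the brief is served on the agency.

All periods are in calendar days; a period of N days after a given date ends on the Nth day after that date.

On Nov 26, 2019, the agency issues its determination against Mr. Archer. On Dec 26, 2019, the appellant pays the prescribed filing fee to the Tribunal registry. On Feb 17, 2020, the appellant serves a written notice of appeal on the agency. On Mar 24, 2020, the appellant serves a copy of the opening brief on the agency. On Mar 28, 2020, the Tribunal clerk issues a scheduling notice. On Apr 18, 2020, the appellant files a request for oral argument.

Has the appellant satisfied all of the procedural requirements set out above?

Yes

Step 1: 45 days after Nov 26, 2019 (when the determination is issued) is Jan 10, 2020; Dec 26, 2019 is within that limit.
Step 2: 64 days after Dec 26, 2019 (when the filing fee is paid) is Feb 28, 2020; Feb 17, 2020 is within that limit.
Step 3: the window is 23–37 days after Feb 29, 2020 (end of the 12-day waiting period, which began when the notice of appeal is served on Feb 17, 2020), so Mar 23, 2020 through Apr 6, 2020; done Mar 24, 2020, which is between those dates.
Step 4: the window is 5–15 days after Apr 11, 2020 (end of the 18-day review period, which began when the brief is served on the agency on Mar 24, 2020), so Apr 16, 2020 through Apr 26, 2020; done Apr 18, 2020 — within the window.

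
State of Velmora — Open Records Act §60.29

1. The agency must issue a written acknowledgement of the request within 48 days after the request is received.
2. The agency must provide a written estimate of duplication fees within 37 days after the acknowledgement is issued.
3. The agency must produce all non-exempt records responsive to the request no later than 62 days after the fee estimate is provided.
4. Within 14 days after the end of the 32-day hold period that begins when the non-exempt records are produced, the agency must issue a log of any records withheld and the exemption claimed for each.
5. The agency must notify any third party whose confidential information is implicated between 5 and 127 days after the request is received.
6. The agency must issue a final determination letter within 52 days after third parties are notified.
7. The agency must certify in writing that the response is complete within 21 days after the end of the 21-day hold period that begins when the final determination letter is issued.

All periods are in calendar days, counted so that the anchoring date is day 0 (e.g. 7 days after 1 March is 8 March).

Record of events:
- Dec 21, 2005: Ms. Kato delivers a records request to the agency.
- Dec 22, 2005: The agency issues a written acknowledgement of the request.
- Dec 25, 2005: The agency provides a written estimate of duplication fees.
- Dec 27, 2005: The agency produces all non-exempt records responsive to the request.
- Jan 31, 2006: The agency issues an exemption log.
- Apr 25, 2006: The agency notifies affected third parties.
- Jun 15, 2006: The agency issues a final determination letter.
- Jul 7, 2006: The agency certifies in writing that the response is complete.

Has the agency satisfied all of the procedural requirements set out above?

Step 1 — counting 48 days from Dec 21, 2005 (when the request is received) gives a deadline of Feb 7, 2006; completed Dec 22, 2005, before the deadline.
Step 2 — counting 37 days from Dec 22, 2005 (when the acknowledgement is issued) gives a deadline of Jan 28, 2006; Dec 25, 2005 is within that limit.
Step 3 — counting 62 days from Dec 25, 2005 (when the fee estimate is provided) gives a deadline of Feb 25, 2006; done Dec 27, 2005 — timely.
Step 4 — counting 14 days from Jan 28, 2006 (end of the 32-day hold period, which began when the non-exempt records are produced on Dec 27, 2005) gives a deadline of Feb 11, 2006; done Jan 31, 2006 — timely.
Step 5 — 5 and 127 days from Dec 21, 2005 (when the request is received) are Dec 26, 2005 and Apr 27, 2006 respectively; done Apr 25, 2006 — within the window.
Step 6 — counting 52 days from Apr 25, 2006 (when third parties are notified) gives a deadline of Jun 16, 2006; completed Jun 15, 2006, before the deadline.
Step 7 — counting 21 days from Jul 6, 2006 (end of the 21-day hold period, which began when the final determination letter is issued on Jun 15, 2006) gives a deadline of Jul 27, 2006; completed Jul 7, 2006, before the deadline.

Yes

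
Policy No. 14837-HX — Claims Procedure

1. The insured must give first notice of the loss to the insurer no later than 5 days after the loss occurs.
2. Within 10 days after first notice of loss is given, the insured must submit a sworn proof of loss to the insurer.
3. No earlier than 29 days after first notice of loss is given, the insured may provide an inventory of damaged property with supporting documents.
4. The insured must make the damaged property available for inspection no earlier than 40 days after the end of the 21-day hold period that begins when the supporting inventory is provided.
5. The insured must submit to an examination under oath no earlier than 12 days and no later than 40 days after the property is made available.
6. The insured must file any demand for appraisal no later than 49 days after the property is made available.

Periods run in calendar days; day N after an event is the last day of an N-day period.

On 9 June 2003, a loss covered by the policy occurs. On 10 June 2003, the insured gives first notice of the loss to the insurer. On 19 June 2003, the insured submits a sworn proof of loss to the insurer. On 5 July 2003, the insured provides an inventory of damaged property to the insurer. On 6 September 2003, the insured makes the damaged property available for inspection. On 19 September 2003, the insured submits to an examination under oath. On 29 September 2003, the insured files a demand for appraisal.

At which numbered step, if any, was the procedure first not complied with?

Step 3

Step 1 — counting 5 days from 9 June 2003 (when the loss occurs) gives a deadline of 14 June 2003; 10 June 2003 is within that limit.
Step 2 — counting 10 days from 10 June 2003 (when first notice of loss is given) gives a deadline of 20 June 2003; completed 19 June 2003, before the deadline.
Step 3 — must wait 29 days from 10 June 2003 (when first notice of loss is given), so not before 9 July 2003; done 5 July 2003 — 4 days too early.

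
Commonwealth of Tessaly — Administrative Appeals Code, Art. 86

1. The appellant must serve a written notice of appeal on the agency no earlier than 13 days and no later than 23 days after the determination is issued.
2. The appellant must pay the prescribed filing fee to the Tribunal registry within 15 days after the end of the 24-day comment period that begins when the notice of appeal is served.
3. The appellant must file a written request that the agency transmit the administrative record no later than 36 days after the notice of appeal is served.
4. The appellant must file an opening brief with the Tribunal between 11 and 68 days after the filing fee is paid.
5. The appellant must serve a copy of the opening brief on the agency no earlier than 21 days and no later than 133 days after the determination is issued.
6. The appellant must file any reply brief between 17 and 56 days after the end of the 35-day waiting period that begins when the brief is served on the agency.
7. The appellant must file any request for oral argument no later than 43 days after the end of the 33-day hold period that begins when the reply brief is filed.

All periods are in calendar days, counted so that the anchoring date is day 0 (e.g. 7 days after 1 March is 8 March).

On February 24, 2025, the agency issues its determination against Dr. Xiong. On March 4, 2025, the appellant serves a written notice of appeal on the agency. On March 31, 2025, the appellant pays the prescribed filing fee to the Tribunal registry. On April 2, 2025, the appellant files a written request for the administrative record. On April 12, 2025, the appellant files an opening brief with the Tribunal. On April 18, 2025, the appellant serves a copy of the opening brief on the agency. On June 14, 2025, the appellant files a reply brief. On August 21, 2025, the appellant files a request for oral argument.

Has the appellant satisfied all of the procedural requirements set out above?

No

Step 1: the window is 13–23 days after February 24, 2025 (when the determination is issued), so March 9, 2025 through March 19, 2025; done March 4, 2025 — 5 days before the window opened.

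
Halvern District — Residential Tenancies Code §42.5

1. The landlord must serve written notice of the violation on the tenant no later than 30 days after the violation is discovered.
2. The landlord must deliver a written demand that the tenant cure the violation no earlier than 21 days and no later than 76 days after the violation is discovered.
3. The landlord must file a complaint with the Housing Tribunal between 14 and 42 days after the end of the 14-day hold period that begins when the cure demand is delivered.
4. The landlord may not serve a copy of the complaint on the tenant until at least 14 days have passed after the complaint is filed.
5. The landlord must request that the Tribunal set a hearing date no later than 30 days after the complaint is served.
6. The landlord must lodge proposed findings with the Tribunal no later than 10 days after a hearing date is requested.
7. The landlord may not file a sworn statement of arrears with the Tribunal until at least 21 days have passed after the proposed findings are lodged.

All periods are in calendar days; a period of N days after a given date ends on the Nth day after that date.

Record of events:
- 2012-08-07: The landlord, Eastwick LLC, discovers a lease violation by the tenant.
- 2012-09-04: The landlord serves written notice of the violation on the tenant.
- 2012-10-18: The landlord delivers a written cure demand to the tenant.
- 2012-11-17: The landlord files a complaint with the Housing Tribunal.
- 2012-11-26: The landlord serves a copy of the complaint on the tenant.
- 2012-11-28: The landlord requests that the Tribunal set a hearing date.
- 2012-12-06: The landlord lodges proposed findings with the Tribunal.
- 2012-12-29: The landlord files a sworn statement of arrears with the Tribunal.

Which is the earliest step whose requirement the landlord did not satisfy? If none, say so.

Step 1: 30 days after 2012-08-07 (when the violation is discovered) is 2012-09-06; 2012-09-04 is within that limit.
Step 2: the window is 21–76 days after 2012-08-07 (when the violation is discovered), so 2012-08-28 through 2012-10-22; 2012-10-18 falls inside that range.
Step 3: the window is 14–42 days after 2012-11-01 (end of the 14-day hold period, which began when the cure demand is delivered on 2012-10-18), so 2012-11-15 through 2012-12-13; done 2012-11-17 — within the window.
Step 4: the earliest permitted date is 14 days after 2012-11-17 (when the complaint is filed), i.e. 2012-12-01; acted on 2012-11-26, 5 days prematurely.
No need to go further; step 4 was not satisfied.

Step 4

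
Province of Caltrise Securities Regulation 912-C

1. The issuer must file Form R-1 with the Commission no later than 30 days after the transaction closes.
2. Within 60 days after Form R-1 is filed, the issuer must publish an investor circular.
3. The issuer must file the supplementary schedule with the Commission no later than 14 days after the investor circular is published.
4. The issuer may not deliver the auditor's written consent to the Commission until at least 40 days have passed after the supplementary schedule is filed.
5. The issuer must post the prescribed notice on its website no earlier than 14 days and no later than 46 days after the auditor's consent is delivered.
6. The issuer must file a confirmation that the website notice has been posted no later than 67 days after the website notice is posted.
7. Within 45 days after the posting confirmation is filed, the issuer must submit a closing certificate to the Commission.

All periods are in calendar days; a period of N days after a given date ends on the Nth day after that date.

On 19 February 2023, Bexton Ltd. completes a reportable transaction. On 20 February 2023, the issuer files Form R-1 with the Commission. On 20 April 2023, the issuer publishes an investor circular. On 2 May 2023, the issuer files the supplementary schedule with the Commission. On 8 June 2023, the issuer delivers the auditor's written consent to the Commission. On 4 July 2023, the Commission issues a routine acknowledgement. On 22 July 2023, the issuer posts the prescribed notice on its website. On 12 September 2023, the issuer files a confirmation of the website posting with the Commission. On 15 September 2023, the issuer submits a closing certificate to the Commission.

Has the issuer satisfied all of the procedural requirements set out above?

Step 1 — counting 30 days from 19 February 2023 (when the transaction closes) gives a deadline of 21 March 2023; 20 February 2023 is within that limit.
Step 2 — counting 60 days from 20 February 2023 (when Form R-1 is filed) gives a deadline of 21 April 2023; 20 April 2023 is within that limit.
Step 3 — counting 14 days from 20 April 2023 (when the investor circular is published) gives a deadline of 4 May 2023; done 2 May 2023 — timely.
Step 4 — must wait 40 days from 2 May 2023 (when the supplementary schedule is filed), so not before 11 June 2023; acted on 8 June 2023, 3 days prematurely.
The analysis stops there.

No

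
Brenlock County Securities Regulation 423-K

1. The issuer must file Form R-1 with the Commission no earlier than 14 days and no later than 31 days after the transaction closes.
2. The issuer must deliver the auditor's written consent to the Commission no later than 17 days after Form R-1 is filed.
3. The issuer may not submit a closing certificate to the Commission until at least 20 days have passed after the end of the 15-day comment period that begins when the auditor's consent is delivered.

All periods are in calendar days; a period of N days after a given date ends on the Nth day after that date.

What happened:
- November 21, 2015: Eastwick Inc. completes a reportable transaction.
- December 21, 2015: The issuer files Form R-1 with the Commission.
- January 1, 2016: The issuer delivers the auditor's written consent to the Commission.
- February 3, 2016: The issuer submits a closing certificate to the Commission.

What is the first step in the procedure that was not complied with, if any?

Step 1: the window is 14–31 days after November 21, 2015 (when the transaction closes), so December 5, 2015 through December 22, 2015; December 21, 2015 falls inside that range.
Step 2: 17 days after December 21, 2015 (when Form R-1 is filed) is January 7, 2016; done January 1, 2016 — timely.
Step 3: the earliest permitted date is 20 days after January 16, 2016 (end of the 15-day comment period, which began when the auditor's consent is delivered on January 1, 2016), i.e. February 5, 2016; February 3, 2016 is 2 days before the earliest permitted date.

Step 3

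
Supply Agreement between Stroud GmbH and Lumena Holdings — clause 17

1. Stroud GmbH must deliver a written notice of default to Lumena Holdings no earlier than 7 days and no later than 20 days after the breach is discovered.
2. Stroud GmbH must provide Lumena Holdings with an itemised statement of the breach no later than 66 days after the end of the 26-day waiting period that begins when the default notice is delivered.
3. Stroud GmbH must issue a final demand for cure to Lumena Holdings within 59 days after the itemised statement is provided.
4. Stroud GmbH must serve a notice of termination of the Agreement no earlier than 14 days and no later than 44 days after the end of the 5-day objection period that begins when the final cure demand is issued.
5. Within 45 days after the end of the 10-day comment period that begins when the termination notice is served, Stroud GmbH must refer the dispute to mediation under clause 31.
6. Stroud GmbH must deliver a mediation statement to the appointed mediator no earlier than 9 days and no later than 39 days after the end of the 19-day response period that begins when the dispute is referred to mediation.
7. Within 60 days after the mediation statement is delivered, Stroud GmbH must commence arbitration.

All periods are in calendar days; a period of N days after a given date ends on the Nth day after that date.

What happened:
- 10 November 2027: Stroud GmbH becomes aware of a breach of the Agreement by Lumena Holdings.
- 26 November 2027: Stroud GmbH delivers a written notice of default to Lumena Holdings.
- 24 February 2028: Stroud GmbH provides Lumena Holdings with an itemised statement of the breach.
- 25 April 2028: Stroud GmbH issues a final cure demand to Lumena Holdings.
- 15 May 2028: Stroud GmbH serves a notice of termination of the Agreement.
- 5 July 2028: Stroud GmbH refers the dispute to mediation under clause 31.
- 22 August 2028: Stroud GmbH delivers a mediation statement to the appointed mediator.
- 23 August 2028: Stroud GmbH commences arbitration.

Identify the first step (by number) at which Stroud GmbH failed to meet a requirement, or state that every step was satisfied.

Step 3

(1) the permitted window runs from 10 November 2027 + 7 = 17 November 2027 to 10 November 2027 + 20 = 30 November 2027; done 26 November 2027 — within the window.
(2) due by 22 December 2027 + 66 days = 26 February 2028; 24 February 2028 is within that limit.
(3) due by 24 February 2028 + 59 days = 23 April 2028; done 25 April 2028 — 2 days late.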